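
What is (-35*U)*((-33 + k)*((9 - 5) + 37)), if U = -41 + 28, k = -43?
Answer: -1417780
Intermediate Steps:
U = -13
(-35*U)*((-33 + k)*((9 - 5) + 37)) = (-35*(-13))*((-33 - 43)*((9 - 5) + 37)) = 455*(-76*(4 + 37)) = 455*(-76*41) = 455*(-3116) = -1417780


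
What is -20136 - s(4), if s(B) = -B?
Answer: -20132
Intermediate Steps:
-20136 - s(4) = -20136 - (-1)*4 = -20136 - 1*(-4) = -20136 + 4 = -20132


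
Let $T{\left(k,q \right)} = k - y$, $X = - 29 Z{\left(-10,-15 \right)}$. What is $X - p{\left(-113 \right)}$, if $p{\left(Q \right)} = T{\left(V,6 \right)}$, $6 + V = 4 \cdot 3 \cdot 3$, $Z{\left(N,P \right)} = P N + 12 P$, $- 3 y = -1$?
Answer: $\frac{2521}{3} \approx 840.33$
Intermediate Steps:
$y = \frac{1}{3}$ ($y = \left(- \frac{1}{3}\right) \left(-1\right) = \frac{1}{3} \approx 0.33333$)
$Z{\left(N,P \right)} = 12 P + N P$ ($Z{\left(N,P \right)} = N P + 12 P = 12 P + N P$)
$V = 30$ ($V = -6 + 4 \cdot 3 \cdot 3 = -6 + 12 \cdot 3 = -6 + 36 = 30$)
$X = 870$ ($X = - 29 \left(- 15 \left(12 - 10\right)\right) = - 29 \left(\left(-15\right) 2\right) = \left(-29\right) \left(-30\right) = 870$)
$T{\left(k,q \right)} = - \frac{1}{3} + k$ ($T{\left(k,q \right)} = k - \frac{1}{3} = - \frac{1}{3} + k$)
$p{\left(Q \right)} = \frac{89}{3}$ ($p{\left(Q \right)} = - \frac{1}{3} + 30 = \frac{89}{3}$)
$X - p{\left(-113 \right)} = 870 - \frac{89}{3} = \frac{2521}{3}$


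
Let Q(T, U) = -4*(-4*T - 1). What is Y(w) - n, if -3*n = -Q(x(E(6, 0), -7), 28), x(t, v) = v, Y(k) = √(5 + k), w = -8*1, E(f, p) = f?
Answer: 36 + I*√3 ≈ 36.0 + 1.732*I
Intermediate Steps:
w = -8
Q(T, U) = 4 + 16*T (Q(T, U) = -4*(-1 - 4*T) = 4 + 16*T)
n = -36 (n = -(-1)*(4 + 16*(-7))/3 = -(-1)*(4 - 112)/3 = -(-1)*(-108)/3 = -⅓*108 = -36)
Y(w) - n = √(5 - 8) - 1*(-36) = √(-3) + 36 = I*√3 + 36 = 36 + I*√3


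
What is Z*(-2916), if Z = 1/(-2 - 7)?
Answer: 324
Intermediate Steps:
Z = -1/9 (Z = 1/(-9) = -1/9 ≈ -0.11111)
Z*(-2916) = -1/9*(-2916) = 324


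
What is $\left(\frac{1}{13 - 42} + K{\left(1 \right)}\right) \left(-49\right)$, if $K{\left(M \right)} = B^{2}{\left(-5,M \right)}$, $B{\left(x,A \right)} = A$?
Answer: $- \frac{1372}{29} \approx -47.31$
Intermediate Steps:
$K{\left(M \right)} = M^{2}$
$\left(\frac{1}{13 - 42} + K{\left(1 \right)}\right) \left(-49\right) = \left(\frac{1}{13 - 42} + 1^{2}\right) \left(-49\right) = \left(\frac{1}{-29} + 1\right) \left(-49\right) = \left(- \frac{1}{29} + 1\right) \left(-49\right) = \frac{28}{29} \left(-49\right) = - \frac{1372}{29}$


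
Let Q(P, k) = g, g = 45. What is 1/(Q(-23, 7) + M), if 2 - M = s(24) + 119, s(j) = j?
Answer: -1/96 ≈ -0.010417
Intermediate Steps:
Q(P, k) = 45
M = -141 (M = 2 - (24 + 119) = 2 - 1*143 = 2 - 143 = -141)
1/(Q(-23, 7) + M) = 1/(45 - 141) = 1/(-96) = -1/96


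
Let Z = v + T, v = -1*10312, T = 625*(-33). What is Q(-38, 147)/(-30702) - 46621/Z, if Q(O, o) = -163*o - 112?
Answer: 310872049/135689682 ≈ 2.2910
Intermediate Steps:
T = -20625
v = -10312
Z = -30937 (Z = -10312 - 20625 = -30937)
Q(O, o) = -112 - 163*o
Q(-38, 147)/(-30702) - 46621/Z = (-112 - 163*147)/(-30702) - 46621/(-30937) = (-112 - 23961)*(-1/30702) - 46621*(-1/30937) = -24073*(-1/30702) + 46621/30937 = 3439/4386 + 46621/30937 = 310872049/135689682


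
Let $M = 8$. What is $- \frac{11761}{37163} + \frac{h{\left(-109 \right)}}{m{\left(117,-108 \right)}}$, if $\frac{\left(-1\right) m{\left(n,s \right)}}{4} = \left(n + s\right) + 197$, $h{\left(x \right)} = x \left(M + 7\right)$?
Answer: $\frac{51070441}{30622312} \approx 1.6678$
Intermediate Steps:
$h{\left(x \right)} = 15 x$ ($h{\left(x \right)} = x \left(8 + 7\right) = x 15 = 15 x$)
$m{\left(n,s \right)} = -788 - 4 n - 4 s$ ($m{\left(n,s \right)} = - 4 \left(\left(n + s\right) + 197\right) = - 4 \left(197 + n + s\right) = -788 - 4 n - 4 s$)
$- \frac{11761}{37163} + \frac{h{\left(-109 \right)}}{m{\left(117,-108 \right)}} = - \frac{11761}{37163} + \frac{15 \left(-109\right)}{-788 - 468 - -432} = \left(-11761\right) \frac{1}{37163} - \frac{1635}{-788 - 468 + 432} = - \frac{11761}{37163} - \frac{1635}{-824} = - \frac{11761}{37163} - - \frac{1635}{824} = - \frac{11761}{37163} + \frac{1635}{824} = \frac{51070441}{30622312}$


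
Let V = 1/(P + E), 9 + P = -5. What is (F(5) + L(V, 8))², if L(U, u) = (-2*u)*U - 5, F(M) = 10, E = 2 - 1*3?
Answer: 8281/225 ≈ 36.804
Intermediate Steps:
E = -1 (E = 2 - 3 = -1)
P = -14 (P = -9 - 5 = -14)
V = -1/15 (V = 1/(-14 - 1) = 1/(-15) = -1/15 ≈ -0.066667)
L(U, u) = -5 - 2*U*u (L(U, u) = -2*U*u - 5 = -5 - 2*U*u)
(F(5) + L(V, 8))² = (10 + (-5 - 2*(-1/15)*8))² = (10 + (-5 + 16/15))² = (10 - 59/15)² = (91/15)² = 8281/225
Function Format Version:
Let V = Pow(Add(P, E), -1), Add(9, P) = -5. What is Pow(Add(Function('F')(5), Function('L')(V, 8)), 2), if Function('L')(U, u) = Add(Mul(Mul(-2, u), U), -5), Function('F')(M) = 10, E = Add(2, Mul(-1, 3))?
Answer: Rational(8281, 225) ≈ 36.804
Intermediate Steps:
E = -1 (E = Add(2, -3) = -1)
P = -14 (P = Add(-9, -5) = -14)
V = Rational(-1, 15) (V = Pow(Add(-14, -1), -1) = Pow(-15, -1) = Rational(-1, 15) ≈ -0.066667)
Function('L')(U, u) = Add(-5, Mul(-2, U, u)) (Function('L')(U, u) = Add(Mul(-2, U, u), -5) = Add(-5, Mul(-2, U, u)))
Pow(Add(Function('F')(5), Function('L')(V, 8)), 2) = Pow(Add(10, Add(-5, Mul(-2, Rational(-1, 15), 8))), 2) = Pow(Add(10, Add(-5, Rational(16, 15))), 2) = Pow(Add(10, Rational(-59, 15)), 2) = Pow(Rational(91, 15), 2) = Rational(8281, 225)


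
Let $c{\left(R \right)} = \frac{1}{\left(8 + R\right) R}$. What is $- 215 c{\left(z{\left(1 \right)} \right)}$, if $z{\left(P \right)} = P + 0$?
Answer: $- \frac{215}{9} \approx -23.889$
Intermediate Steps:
$z{\left(P \right)} = P$
$c{\left(R \right)} = \frac{1}{R \left(8 + R\right)}$
$- 215 c{\left(z{\left(1 \right)} \right)} = - 215 \frac{1}{1 \left(8 + 1\right)} = - 215 \cdot 1 \cdot \frac{1}{9} = \left(-215\right) \frac{1}{9} = - \frac{215}{9}$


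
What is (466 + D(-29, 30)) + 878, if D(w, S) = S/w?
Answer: 38946/29 ≈ 1343.0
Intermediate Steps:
(466 + D(-29, 30)) + 878 = (466 + 30/(-29)) + 878 = (466 + 30*(-1/29)) + 878 = (466 - 30/29) + 878 = 13484/29 + 878 = 38946/29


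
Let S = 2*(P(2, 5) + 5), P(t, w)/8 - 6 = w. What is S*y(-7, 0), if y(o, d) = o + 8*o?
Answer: -11718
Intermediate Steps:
P(t, w) = 48 + 8*w
y(o, d) = 9*o
S = 186 (S = 2*((48 + 8*5) + 5) = 2*((48 + 40) + 5) = 2*(88 + 5) = 2*93 = 186)
S*y(-7, 0) = 186*(9*(-7)) = 186*(-63) = -11718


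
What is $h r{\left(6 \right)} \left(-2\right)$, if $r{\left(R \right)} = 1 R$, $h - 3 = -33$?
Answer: $360$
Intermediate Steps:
$h = -30$ ($h = 3 - 33 = -30$)
$r{\left(R \right)} = R$
$h r{\left(6 \right)} \left(-2\right) = \left(-30\right) 6 \left(-2\right) = \left(-180\right) \left(-2\right) = 360$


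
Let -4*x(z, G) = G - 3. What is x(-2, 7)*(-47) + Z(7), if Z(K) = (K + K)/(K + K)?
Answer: 48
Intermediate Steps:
x(z, G) = 3/4 - G/4 (x(z, G) = -(G - 3)/4 = -(-3 + G)/4 = 3/4 - G/4)
Z(K) = 1 (Z(K) = (2*K)/((2*K)) = (2*K)*(1/(2*K)) = 1)
x(-2, 7)*(-47) + Z(7) = (3/4 - 1/4*7)*(-47) + 1 = (3/4 - 7/4)*(-47) + 1 = -1*(-47) + 1 = 47 + 1 = 48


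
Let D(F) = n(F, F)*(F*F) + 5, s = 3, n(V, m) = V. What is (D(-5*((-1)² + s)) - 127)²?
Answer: 65966884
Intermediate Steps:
D(F) = 5 + F³ (D(F) = F*(F*F) + 5 = F*F² + 5 = F³ + 5 = 5 + F³)
(D(-5*((-1)² + s)) - 127)² = ((5 + (-5*((-1)² + 3))³) - 127)² = ((5 + (-5*(1 + 3))³) - 127)² = ((5 + (-5*4)³) - 127)² = ((5 + (-20)³) - 127)² = ((5 - 8000) - 127)² = (-7995 - 127)² = (-8122)² = 65966884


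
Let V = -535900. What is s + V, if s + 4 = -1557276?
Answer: -2093180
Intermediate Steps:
s = -1557280 (s = -4 - 1557276 = -1557280)
s + V = -1557280 - 535900 = -2093180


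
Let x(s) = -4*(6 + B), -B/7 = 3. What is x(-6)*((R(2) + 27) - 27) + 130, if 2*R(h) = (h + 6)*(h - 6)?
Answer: -830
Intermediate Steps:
B = -21 (B = -7*3 = -21)
R(h) = (-6 + h)*(6 + h)/2 (R(h) = ((h + 6)*(h - 6))/2 = ((6 + h)*(-6 + h))/2 = ((-6 + h)*(6 + h))/2 = (-6 + h)*(6 + h)/2)
x(s) = 60 (x(s) = -4*(6 - 21) = -4*(-15) = 60)
x(-6)*((R(2) + 27) - 27) + 130 = 60*(((-18 + (½)*2²) + 27) - 27) + 130 = 60*(((-18 + (½)*4) + 27) - 27) + 130 = 60*(((-18 + 2) + 27) - 27) + 130 = 60*((-16 + 27) - 27) + 130 = 60*(11 - 27) + 130 = 60*(-16) + 130 = -960 + 130 = -830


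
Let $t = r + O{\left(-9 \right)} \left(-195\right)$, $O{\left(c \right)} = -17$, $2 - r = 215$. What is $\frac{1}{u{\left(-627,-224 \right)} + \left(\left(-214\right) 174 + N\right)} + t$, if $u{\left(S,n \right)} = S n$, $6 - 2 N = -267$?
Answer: $\frac{641174096}{206697} \approx 3102.0$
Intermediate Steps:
$r = -213$ ($r = 2 - 215 = -213$)
$N = \frac{273}{2}$ ($N = 3 - - \frac{267}{2} = 3 + \frac{267}{2} = \frac{273}{2} \approx 136.5$)
$t = 3102$ ($t = -213 - -3315 = -213 + 3315 = 3102$)
$\frac{1}{u{\left(-627,-224 \right)} + \left(\left(-214\right) 174 + N\right)} + t = \frac{1}{\left(-627\right) \left(-224\right) + \left(\left(-214\right) 174 + \frac{273}{2}\right)} + 3102 = \frac{1}{140448 + \left(-37236 + \frac{273}{2}\right)} + 3102 = \frac{1}{140448 - \frac{74199}{2}} + 3102 = \frac{1}{\frac{206697}{2}} + 3102 = \frac{2}{206697} + 3102 = \frac{641174096}{206697}$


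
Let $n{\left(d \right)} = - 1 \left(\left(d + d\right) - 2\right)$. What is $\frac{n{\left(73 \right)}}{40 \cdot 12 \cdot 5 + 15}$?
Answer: $- \frac{48}{805} \approx -0.059627$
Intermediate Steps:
$n{\left(d \right)} = 2 - 2 d$ ($n{\left(d \right)} = - 1 \left(2 d - 2\right) = - 1 \left(-2 + 2 d\right) = - (-2 + 2 d) = 2 - 2 d$)
$\frac{n{\left(73 \right)}}{40 \cdot 12 \cdot 5 + 15} = \frac{2 - 146}{40 \cdot 12 \cdot 5 + 15} = \frac{2 - 146}{40 \cdot 60 + 15} = - \frac{144}{2400 + 15} = - \frac{144}{2415} = \left(-144\right) \frac{1}{2415} = - \frac{48}{805}$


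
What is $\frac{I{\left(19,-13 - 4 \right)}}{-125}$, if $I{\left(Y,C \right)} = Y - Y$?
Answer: $0$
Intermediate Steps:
$I{\left(Y,C \right)} = 0$
$\frac{I{\left(19,-13 - 4 \right)}}{-125} = \frac{0}{-125} = 0 \left(- \frac{1}{125}\right) = 0$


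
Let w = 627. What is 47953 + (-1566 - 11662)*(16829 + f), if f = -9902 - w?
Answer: -83288447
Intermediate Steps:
f = -10529 (f = -9902 - 1*627 = -9902 - 627 = -10529)
47953 + (-1566 - 11662)*(16829 + f) = 47953 + (-1566 - 11662)*(16829 - 10529) = 47953 - 13228*6300 = 47953 - 83336400 = -83288447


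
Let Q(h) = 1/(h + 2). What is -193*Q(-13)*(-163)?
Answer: -31459/11 ≈ -2859.9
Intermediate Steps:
Q(h) = 1/(2 + h)
-193*Q(-13)*(-163) = -193/(2 - 13)*(-163) = -193/(-11)*(-163) = -193*(-1/11)*(-163) = (193/11)*(-163) = -31459/11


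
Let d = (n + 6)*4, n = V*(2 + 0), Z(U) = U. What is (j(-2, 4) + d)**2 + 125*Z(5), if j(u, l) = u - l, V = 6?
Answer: 4981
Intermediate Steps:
n = 12 (n = 6*(2 + 0) = 6*2 = 12)
d = 72 (d = (12 + 6)*4 = 18*4 = 72)
(j(-2, 4) + d)**2 + 125*Z(5) = ((-2 - 1*4) + 72)**2 + 125*5 = ((-2 - 4) + 72)**2 + 625 = (-6 + 72)**2 + 625 = 66**2 + 625 = 4356 + 625 = 4981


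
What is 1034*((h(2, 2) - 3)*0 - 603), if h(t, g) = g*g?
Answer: -623502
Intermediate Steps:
h(t, g) = g²
1034*((h(2, 2) - 3)*0 - 603) = 1034*((2² - 3)*0 - 603) = 1034*((4 - 3)*0 - 603) = 1034*(1*0 - 603) = 1034*(0 - 603) = 1034*(-603) = -623502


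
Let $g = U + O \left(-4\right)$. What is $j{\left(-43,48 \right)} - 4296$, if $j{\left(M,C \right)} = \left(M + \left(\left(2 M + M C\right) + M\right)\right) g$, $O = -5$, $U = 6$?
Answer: $-62432$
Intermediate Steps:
$g = 26$ ($g = 6 - -20 = 6 + 20 = 26$)
$j{\left(M,C \right)} = 104 M + 26 C M$ ($j{\left(M,C \right)} = \left(M + \left(\left(2 M + M C\right) + M\right)\right) 26 = \left(M + \left(\left(2 M + C M\right) + M\right)\right) 26 = \left(M + \left(3 M + C M\right)\right) 26 = \left(4 M + C M\right) 26 = 104 M + 26 C M$)
$j{\left(-43,48 \right)} - 4296 = 26 \left(-43\right) \left(4 + 48\right) - 4296 = 26 \left(-43\right) 52 - 4296 = -58136 - 4296 = -62432$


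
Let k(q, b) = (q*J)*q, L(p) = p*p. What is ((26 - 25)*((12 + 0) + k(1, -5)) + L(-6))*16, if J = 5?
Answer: 848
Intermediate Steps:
L(p) = p**2
k(q, b) = 5*q**2 (k(q, b) = (q*5)*q = (5*q)*q = 5*q**2)
((26 - 25)*((12 + 0) + k(1, -5)) + L(-6))*16 = ((26 - 25)*((12 + 0) + 5*1**2) + (-6)**2)*16 = (1*(12 + 5*1) + 36)*16 = (1*(12 + 5) + 36)*16 = (1*17 + 36)*16 = (17 + 36)*16 = 53*16 = 848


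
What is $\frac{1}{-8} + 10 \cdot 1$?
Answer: $\frac{79}{8} \approx 9.875$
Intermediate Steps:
$\frac{1}{-8} + 10 \cdot 1 = - \frac{1}{8} + 10 = \frac{79}{8}$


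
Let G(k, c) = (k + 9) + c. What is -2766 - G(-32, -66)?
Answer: -2677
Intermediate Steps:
G(k, c) = 9 + c + k (G(k, c) = (9 + k) + c = 9 + c + k)
-2766 - G(-32, -66) = -2766 - (9 - 66 - 32) = -2766 - 1*(-89) = -2766 + 89 = -2677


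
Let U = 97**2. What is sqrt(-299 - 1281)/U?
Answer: 2*I*sqrt(395)/9409 ≈ 0.0042246*I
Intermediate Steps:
U = 9409
sqrt(-299 - 1281)/U = sqrt(-299 - 1281)/9409 = sqrt(-1580)*(1/9409) = (2*I*sqrt(395))*(1/9409) = 2*I*sqrt(395)/9409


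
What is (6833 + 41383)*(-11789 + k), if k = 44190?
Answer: 1562246616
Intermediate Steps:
(6833 + 41383)*(-11789 + k) = (6833 + 41383)*(-11789 + 44190) = 48216*32401 = 1562246616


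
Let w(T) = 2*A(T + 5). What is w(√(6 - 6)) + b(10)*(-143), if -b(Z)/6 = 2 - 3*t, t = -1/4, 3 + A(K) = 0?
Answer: 4707/2 ≈ 2353.5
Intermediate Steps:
A(K) = -3 (A(K) = -3 + 0 = -3)
t = -¼ (t = -1*¼ = -¼ ≈ -0.25000)
b(Z) = -33/2 (b(Z) = -6*(2 - 3*(-¼)) = -6*(2 + ¾) = -6*11/4 = -33/2)
w(T) = -6 (w(T) = 2*(-3) = -6)
w(√(6 - 6)) + b(10)*(-143) = -6 - 33/2*(-143) = -6 + 4719/2 = 4707/2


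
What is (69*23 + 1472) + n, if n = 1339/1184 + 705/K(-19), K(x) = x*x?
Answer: 1308808115/427424 ≈ 3062.1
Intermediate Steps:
K(x) = x²
n = 1318099/427424 (n = 1339/1184 + 705/((-19)²) = 1339*(1/1184) + 705/361 = 1339/1184 + 705*(1/361) = 1339/1184 + 705/361 = 1318099/427424 ≈ 3.0838)
(69*23 + 1472) + n = (69*23 + 1472) + 1318099/427424 = (1587 + 1472) + 1318099/427424 = 3059 + 1318099/427424 = 1308808115/427424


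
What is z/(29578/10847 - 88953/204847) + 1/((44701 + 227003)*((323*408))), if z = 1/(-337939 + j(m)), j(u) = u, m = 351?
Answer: -19889716230606657581/15394034576886860554344000 ≈ -1.2920e-6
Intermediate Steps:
z = -1/337588 (z = 1/(-337939 + 351) = 1/(-337588) = -1/337588 ≈ -2.9622e-6)
z/(29578/10847 - 88953/204847) + 1/((44701 + 227003)*((323*408))) = -1/(337588*(29578/10847 - 88953/204847)) + 1/((44701 + 227003)*((323*408))) = -1/(337588*(29578*(1/10847) - 88953*1/204847)) + 1/(271704*131784) = -1/(337588*(29578/10847 - 88953/204847)) + (1/271704)*(1/131784) = -1/(337588*5094091375/2221975409) + 1/35806239936 = -1/337588*2221975409/5094091375 + 1/35806239936 = -2221975409/1719704119103500 + 1/35806239936 = -19889716230606657581/15394034576886860554344000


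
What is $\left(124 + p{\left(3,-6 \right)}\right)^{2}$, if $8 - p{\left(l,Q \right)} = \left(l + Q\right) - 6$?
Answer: $19881$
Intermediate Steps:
$p{\left(l,Q \right)} = 14 - Q - l$ ($p{\left(l,Q \right)} = 8 - \left(\left(l + Q\right) - 6\right) = 8 - \left(\left(Q + l\right) - 6\right) = 8 - \left(-6 + Q + l\right) = 14 - Q - l$)
$\left(124 + p{\left(3,-6 \right)}\right)^{2} = \left(124 - -17\right)^{2} = \left(124 + \left(14 + 6 - 3\right)\right)^{2} = \left(124 + 17\right)^{2} = 141^{2} = 19881$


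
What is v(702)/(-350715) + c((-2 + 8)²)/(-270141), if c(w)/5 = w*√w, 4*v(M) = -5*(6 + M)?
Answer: -3104387/2105388907 ≈ -0.0014745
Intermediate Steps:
v(M) = -15/2 - 5*M/4 (v(M) = (-5*(6 + M))/4 = (-30 - 5*M)/4 = -15/2 - 5*M/4)
c(w) = 5*w^(3/2) (c(w) = 5*(w*√w) = 5*w^(3/2))
v(702)/(-350715) + c((-2 + 8)²)/(-270141) = (-15/2 - 5/4*702)/(-350715) + (5*((-2 + 8)²)^(3/2))/(-270141) = (-15/2 - 1755/2)*(-1/350715) + (5*(6²)^(3/2))*(-1/270141) = -885*(-1/350715) + (5*36^(3/2))*(-1/270141) = 59/23381 + (5*216)*(-1/270141) = 59/23381 + 1080*(-1/270141) = 59/23381 - 360/90047 = -3104387/2105388907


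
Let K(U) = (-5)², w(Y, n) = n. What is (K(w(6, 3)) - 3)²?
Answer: 484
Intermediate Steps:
K(U) = 25
(K(w(6, 3)) - 3)² = (25 - 3)² = 22² = 484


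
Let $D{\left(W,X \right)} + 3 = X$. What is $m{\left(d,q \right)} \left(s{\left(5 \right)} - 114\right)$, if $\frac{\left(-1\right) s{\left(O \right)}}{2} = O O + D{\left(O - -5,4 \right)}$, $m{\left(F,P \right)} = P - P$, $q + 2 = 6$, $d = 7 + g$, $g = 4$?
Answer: $0$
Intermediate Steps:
$d = 11$ ($d = 7 + 4 = 11$)
$q = 4$ ($q = -2 + 6 = 4$)
$D{\left(W,X \right)} = -3 + X$
$m{\left(F,P \right)} = 0$
$s{\left(O \right)} = -2 - 2 O^{2}$ ($s{\left(O \right)} = - 2 \left(O O + \left(-3 + 4\right)\right) = - 2 \left(O^{2} + 1\right) = - 2 \left(1 + O^{2}\right) = -2 - 2 O^{2}$)
$m{\left(d,q \right)} \left(s{\left(5 \right)} - 114\right) = 0 \left(\left(-2 - 2 \cdot 5^{2}\right) - 114\right) = 0 \left(\left(-2 - 50\right) - 114\right) = 0 \left(-52 - 114\right) = 0 \left(-166\right) = 0$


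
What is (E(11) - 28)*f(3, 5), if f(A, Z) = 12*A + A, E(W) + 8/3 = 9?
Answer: -845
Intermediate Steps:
E(W) = 19/3 (E(W) = -8/3 + 9 = 19/3)
f(A, Z) = 13*A
(E(11) - 28)*f(3, 5) = (19/3 - 28)*(13*3) = -65/3*39 = -845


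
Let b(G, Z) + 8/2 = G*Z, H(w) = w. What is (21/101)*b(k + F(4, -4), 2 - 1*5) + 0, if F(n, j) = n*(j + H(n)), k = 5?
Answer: -399/101 ≈ -3.9505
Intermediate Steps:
F(n, j) = n*(j + n)
b(G, Z) = -4 + G*Z
(21/101)*b(k + F(4, -4), 2 - 1*5) + 0 = (21/101)*(-4 + (5 + 4*(-4 + 4))*(2 - 1*5)) + 0 = (21*(1/101))*(-4 + (5 + 4*0)*(2 - 5)) + 0 = 21*(-4 + (5 + 0)*(-3))/101 + 0 = 21*(-4 + 5*(-3))/101 + 0 = 21*(-4 - 15)/101 + 0 = (21/101)*(-19) + 0 = -399/101 + 0 = -399/101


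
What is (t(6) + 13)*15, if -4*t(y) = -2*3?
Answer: 435/2 ≈ 217.50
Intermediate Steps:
t(y) = 3/2 (t(y) = -(-1)*3/2 = -¼*(-6) = 3/2)
(t(6) + 13)*15 = (3/2 + 13)*15 = (29/2)*15 = 435/2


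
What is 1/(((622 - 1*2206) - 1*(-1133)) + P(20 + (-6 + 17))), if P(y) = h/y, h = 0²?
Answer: -1/451 ≈ -0.0022173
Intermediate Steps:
h = 0
P(y) = 0 (P(y) = 0/y = 0)
1/(((622 - 1*2206) - 1*(-1133)) + P(20 + (-6 + 17))) = 1/(((622 - 1*2206) - 1*(-1133)) + 0) = 1/(((622 - 2206) + 1133) + 0) = 1/((-1584 + 1133) + 0) = 1/(-451 + 0) = 1/(-451) = -1/451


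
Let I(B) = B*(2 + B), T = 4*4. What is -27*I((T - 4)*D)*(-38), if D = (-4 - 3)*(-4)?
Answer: 116520768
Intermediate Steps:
T = 16
D = 28 (D = -7*(-4) = 28)
-27*I((T - 4)*D)*(-38) = -27*(16 - 4)*28*(2 + (16 - 4)*28)*(-38) = -27*12*28*(2 + 12*28)*(-38) = -9072*(2 + 336)*(-38) = -9072*338*(-38) = -27*113568*(-38) = -3066336*(-38) = 116520768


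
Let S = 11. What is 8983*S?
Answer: 98813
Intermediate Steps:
8983*S = 8983*11 = 98813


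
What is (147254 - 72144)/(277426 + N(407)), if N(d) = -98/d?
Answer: 15284885/56456142 ≈ 0.27074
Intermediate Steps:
(147254 - 72144)/(277426 + N(407)) = (147254 - 72144)/(277426 - 98/407) = 75110/(277426 - 98*1/407) = 75110/(277426 - 98/407) = 75110/(112912284/407) = 75110*(407/112912284) = 15284885/56456142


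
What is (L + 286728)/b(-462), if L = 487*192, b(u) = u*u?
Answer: 10562/5929 ≈ 1.7814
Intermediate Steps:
b(u) = u²
L = 93504
(L + 286728)/b(-462) = (93504 + 286728)/((-462)²) = 380232/213444 = 380232*(1/213444) = 10562/5929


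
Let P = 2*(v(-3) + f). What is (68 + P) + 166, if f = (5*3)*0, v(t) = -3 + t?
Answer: 222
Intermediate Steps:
f = 0 (f = 15*0 = 0)
P = -12 (P = 2*((-3 - 3) + 0) = 2*(-6 + 0) = 2*(-6) = -12)
(68 + P) + 166 = (68 - 12) + 166 = 56 + 166 = 222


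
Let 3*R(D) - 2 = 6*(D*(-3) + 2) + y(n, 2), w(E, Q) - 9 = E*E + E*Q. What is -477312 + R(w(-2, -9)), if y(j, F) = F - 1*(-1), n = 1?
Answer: -1432477/3 ≈ -4.7749e+5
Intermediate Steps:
y(j, F) = 1 + F (y(j, F) = F + 1 = 1 + F)
w(E, Q) = 9 + E² + E*Q (w(E, Q) = 9 + (E*E + E*Q) = 9 + (E² + E*Q) = 9 + E² + E*Q)
R(D) = 17/3 - 6*D (R(D) = ⅔ + (6*(D*(-3) + 2) + (1 + 2))/3 = ⅔ + (6*(-3*D + 2) + 3)/3 = ⅔ + (6*(2 - 3*D) + 3)/3 = ⅔ + ((12 - 18*D) + 3)/3 = ⅔ + (15 - 18*D)/3 = ⅔ + (5 - 6*D) = 17/3 - 6*D)
-477312 + R(w(-2, -9)) = -477312 + (17/3 - 6*(9 + (-2)² - 2*(-9))) = -477312 + (17/3 - 6*(9 + 4 + 18)) = -477312 + (17/3 - 6*31) = -477312 + (17/3 - 186) = -477312 - 541/3 = -1432477/3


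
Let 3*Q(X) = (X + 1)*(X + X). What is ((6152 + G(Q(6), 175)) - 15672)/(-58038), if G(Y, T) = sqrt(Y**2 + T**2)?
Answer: 280/1707 - 7*sqrt(641)/58038 ≈ 0.16098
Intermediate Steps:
Q(X) = 2*X*(1 + X)/3 (Q(X) = ((X + 1)*(X + X))/3 = ((1 + X)*(2*X))/3 = (2*X*(1 + X))/3 = 2*X*(1 + X)/3)
G(Y, T) = sqrt(T**2 + Y**2)
((6152 + G(Q(6), 175)) - 15672)/(-58038) = ((6152 + sqrt(175**2 + ((2/3)*6*(1 + 6))**2)) - 15672)/(-58038) = ((6152 + sqrt(30625 + ((2/3)*6*7)**2)) - 15672)*(-1/58038) = ((6152 + sqrt(30625 + 28**2)) - 15672)*(-1/58038) = ((6152 + sqrt(30625 + 784)) - 15672)*(-1/58038) = ((6152 + sqrt(31409)) - 15672)*(-1/58038) = ((6152 + 7*sqrt(641)) - 15672)*(-1/58038) = (-9520 + 7*sqrt(641))*(-1/58038) = 280/1707 - 7*sqrt(641)/58038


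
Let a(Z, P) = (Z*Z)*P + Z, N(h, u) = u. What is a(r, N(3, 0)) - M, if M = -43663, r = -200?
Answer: 43463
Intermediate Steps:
a(Z, P) = Z + P*Z**2 (a(Z, P) = Z**2*P + Z = P*Z**2 + Z = Z + P*Z**2)
a(r, N(3, 0)) - M = -200*(1 + 0*(-200)) - 1*(-43663) = -200*(1 + 0) + 43663 = -200*1 + 43663 = -200 + 43663 = 43463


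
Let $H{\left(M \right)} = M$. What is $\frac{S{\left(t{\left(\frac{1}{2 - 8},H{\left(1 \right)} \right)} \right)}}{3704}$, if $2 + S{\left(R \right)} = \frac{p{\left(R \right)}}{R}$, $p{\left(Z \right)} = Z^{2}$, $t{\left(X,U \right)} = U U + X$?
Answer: $- \frac{7}{22224} \approx -0.00031497$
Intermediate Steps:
$t{\left(X,U \right)} = X + U^{2}$ ($t{\left(X,U \right)} = U^{2} + X = X + U^{2}$)
$S{\left(R \right)} = -2 + R$ ($S{\left(R \right)} = -2 + \frac{R^{2}}{R} = -2 + R$)
$\frac{S{\left(t{\left(\frac{1}{2 - 8},H{\left(1 \right)} \right)} \right)}}{3704} = \frac{-2 + \left(\frac{1}{2 - 8} + 1^{2}\right)}{3704} = \left(-2 + \left(\frac{1}{-6} + 1\right)\right) \frac{1}{3704} = \left(-2 + \left(- \frac{1}{6} + 1\right)\right) \frac{1}{3704} = \left(-2 + \frac{5}{6}\right) \frac{1}{3704} = \left(- \frac{7}{6}\right) \frac{1}{3704} = - \frac{7}{22224}$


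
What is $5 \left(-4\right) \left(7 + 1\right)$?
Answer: $-160$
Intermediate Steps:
$5 \left(-4\right) \left(7 + 1\right) = \left(-20\right) 8 = -160$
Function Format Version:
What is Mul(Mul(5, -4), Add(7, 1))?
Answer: -160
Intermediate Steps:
Mul(Mul(5, -4), Add(7, 1)) = Mul(-20, 8) = -160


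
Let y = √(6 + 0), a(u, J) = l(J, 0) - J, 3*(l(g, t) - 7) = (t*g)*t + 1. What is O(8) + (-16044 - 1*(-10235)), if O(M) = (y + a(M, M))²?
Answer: -52223/9 - 4*√6/3 ≈ -5805.8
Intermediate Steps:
l(g, t) = 22/3 + g*t²/3 (l(g, t) = 7 + ((t*g)*t + 1)/3 = 7 + ((g*t)*t + 1)/3 = 7 + (g*t² + 1)/3 = 7 + (1 + g*t²)/3 = 7 + (⅓ + g*t²/3) = 22/3 + g*t²/3)
a(u, J) = 22/3 - J (a(u, J) = (22/3 + (⅓)*J*0²) - J = (22/3 + (⅓)*J*0) - J = (22/3 + 0) - J = 22/3 - J)
y = √6 ≈ 2.4495
O(M) = (22/3 + √6 - M)² (O(M) = (√6 + (22/3 - M))² = (22/3 + √6 - M)²)
O(8) + (-16044 - 1*(-10235)) = (22 - 3*8 + 3*√6)²/9 + (-16044 - 1*(-10235)) = (22 - 24 + 3*√6)²/9 + (-16044 + 10235) = (-2 + 3*√6)²/9 - 5809 = -5809 + (-2 + 3*√6)²/9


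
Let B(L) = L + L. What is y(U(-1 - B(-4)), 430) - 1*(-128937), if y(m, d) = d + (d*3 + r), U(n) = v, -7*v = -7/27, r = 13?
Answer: 130670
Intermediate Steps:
v = 1/27 (v = -(-1)/27 = -⅐*(-7/27) = 1/27 ≈ 0.037037)
B(L) = 2*L
U(n) = 1/27
y(m, d) = 13 + 4*d (y(m, d) = d + (d*3 + 13) = d + (3*d + 13) = d + (13 + 3*d) = 13 + 4*d)
y(U(-1 - B(-4)), 430) - 1*(-128937) = (13 + 4*430) - 1*(-128937) = (13 + 1720) + 128937 = 1733 + 128937 = 130670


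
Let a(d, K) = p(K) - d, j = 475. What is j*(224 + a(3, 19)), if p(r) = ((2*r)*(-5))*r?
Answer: -1609775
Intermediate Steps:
p(r) = -10*r² (p(r) = (-10*r)*r = -10*r²)
a(d, K) = -d - 10*K² (a(d, K) = -10*K² - d = -d - 10*K²)
j*(224 + a(3, 19)) = 475*(224 + (-1*3 - 10*19²)) = 475*(224 + (-3 - 10*361)) = 475*(224 + (-3 - 3610)) = 475*(224 - 3613) = 475*(-3389) = -1609775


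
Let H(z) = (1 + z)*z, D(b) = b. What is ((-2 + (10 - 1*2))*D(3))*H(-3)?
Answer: 108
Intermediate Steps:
H(z) = z*(1 + z)
((-2 + (10 - 1*2))*D(3))*H(-3) = ((-2 + (10 - 1*2))*3)*(-3*(1 - 3)) = ((-2 + (10 - 2))*3)*(-3*(-2)) = ((-2 + 8)*3)*6 = (6*3)*6 = 18*6 = 108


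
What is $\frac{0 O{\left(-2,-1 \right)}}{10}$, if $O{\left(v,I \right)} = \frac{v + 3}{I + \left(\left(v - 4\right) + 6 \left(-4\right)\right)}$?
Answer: $0$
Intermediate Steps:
$O{\left(v,I \right)} = \frac{3 + v}{-28 + I + v}$ ($O{\left(v,I \right)} = \frac{3 + v}{I + \left(\left(-4 + v\right) - 24\right)} = \frac{3 + v}{I + \left(-28 + v\right)} = \frac{3 + v}{-28 + I + v}$)
$\frac{0 O{\left(-2,-1 \right)}}{10} = \frac{0 \frac{3 - 2}{-28 - 1 - 2}}{10} = 0 \frac{1}{-31} \cdot 1 \cdot \frac{1}{10} = 0 \left(\left(- \frac{1}{31}\right) 1\right) \frac{1}{10} = 0 \left(- \frac{1}{31}\right) \frac{1}{10} = 0 \cdot \frac{1}{10} = 0$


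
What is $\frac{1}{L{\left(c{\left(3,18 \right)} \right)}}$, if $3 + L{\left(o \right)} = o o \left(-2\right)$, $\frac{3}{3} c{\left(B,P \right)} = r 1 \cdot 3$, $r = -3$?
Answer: $- \frac{1}{165} \approx -0.0060606$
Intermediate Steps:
$c{\left(B,P \right)} = -9$ ($c{\left(B,P \right)} = \left(-3\right) 1 \cdot 3 = \left(-3\right) 3 = -9$)
$L{\left(o \right)} = -3 - 2 o^{2}$ ($L{\left(o \right)} = -3 + o o \left(-2\right) = -3 + o^{2} \left(-2\right) = -3 - 2 o^{2}$)
$\frac{1}{L{\left(c{\left(3,18 \right)} \right)}} = \frac{1}{-3 - 2 \left(-9\right)^{2}} = \frac{1}{-3 - 162} = \frac{1}{-165} = - \frac{1}{165}$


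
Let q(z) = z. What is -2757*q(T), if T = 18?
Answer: -49626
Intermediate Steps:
-2757*q(T) = -2757*18 = -49626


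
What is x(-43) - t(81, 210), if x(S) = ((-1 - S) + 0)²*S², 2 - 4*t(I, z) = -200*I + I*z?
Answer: 3261838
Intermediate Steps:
t(I, z) = ½ + 50*I - I*z/4 (t(I, z) = ½ - (-200*I + I*z)/4 = ½ + (50*I - I*z/4) = ½ + 50*I - I*z/4)
x(S) = S²*(-1 - S)² (x(S) = (-1 - S)²*S² = S²*(-1 - S)²)
x(-43) - t(81, 210) = (-43)²*(1 - 43)² - (½ + 50*81 - ¼*81*210) = 1849*(-42)² - (½ + 4050 - 8505/2) = 1849*1764 - 1*(-202) = 3261636 + 202 = 3261838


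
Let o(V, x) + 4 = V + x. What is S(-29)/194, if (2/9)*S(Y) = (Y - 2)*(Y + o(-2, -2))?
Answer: 10323/388 ≈ 26.606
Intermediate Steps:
o(V, x) = -4 + V + x (o(V, x) = -4 + (V + x) = -4 + V + x)
S(Y) = 9*(-8 + Y)*(-2 + Y)/2 (S(Y) = 9*((Y - 2)*(Y + (-4 - 2 - 2)))/2 = 9*((-2 + Y)*(Y - 8))/2 = 9*((-2 + Y)*(-8 + Y))/2 = 9*((-8 + Y)*(-2 + Y))/2 = 9*(-8 + Y)*(-2 + Y)/2)
S(-29)/194 = (72 - 45*(-29) + (9/2)*(-29)²)/194 = (72 + 1305 + (9/2)*841)*(1/194) = (72 + 1305 + 7569/2)*(1/194) = (10323/2)*(1/194) = 10323/388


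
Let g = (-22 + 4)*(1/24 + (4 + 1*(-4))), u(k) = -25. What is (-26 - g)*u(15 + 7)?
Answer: 2525/4 ≈ 631.25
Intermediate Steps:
g = -¾ (g = -18*(1*(1/24) + (4 - 4)) = -18*(1/24 + 0) = -18*1/24 = -¾ ≈ -0.75000)
(-26 - g)*u(15 + 7) = (-26 - 1*(-¾))*(-25) = (-26 + ¾)*(-25) = -101/4*(-25) = 2525/4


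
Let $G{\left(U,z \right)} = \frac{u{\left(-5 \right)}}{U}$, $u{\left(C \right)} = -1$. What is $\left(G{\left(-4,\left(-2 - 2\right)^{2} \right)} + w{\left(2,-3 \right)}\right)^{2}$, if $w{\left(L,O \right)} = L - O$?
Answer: $\frac{441}{16} \approx 27.563$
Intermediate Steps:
$G{\left(U,z \right)} = - \frac{1}{U}$
$\left(G{\left(-4,\left(-2 - 2\right)^{2} \right)} + w{\left(2,-3 \right)}\right)^{2} = \left(- \frac{1}{-4} + \left(2 - -3\right)\right)^{2} = \left(\left(-1\right) \left(- \frac{1}{4}\right) + \left(2 + 3\right)\right)^{2} = \left(\frac{1}{4} + 5\right)^{2} = \left(\frac{21}{4}\right)^{2} = \frac{441}{16}$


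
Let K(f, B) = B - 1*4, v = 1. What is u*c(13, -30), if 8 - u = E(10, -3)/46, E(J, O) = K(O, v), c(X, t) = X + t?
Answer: -6307/46 ≈ -137.11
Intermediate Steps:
K(f, B) = -4 + B (K(f, B) = B - 4 = -4 + B)
E(J, O) = -3 (E(J, O) = -4 + 1 = -3)
u = 371/46 (u = 8 - (-3)/46 = 8 - 1*(-3/46) = 8 + 3/46 = 371/46 ≈ 8.0652)
u*c(13, -30) = 371*(13 - 30)/46 = (371/46)*(-17) = -6307/46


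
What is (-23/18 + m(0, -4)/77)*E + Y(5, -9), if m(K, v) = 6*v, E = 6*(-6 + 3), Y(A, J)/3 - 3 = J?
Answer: 817/77 ≈ 10.610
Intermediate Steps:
Y(A, J) = 9 + 3*J
E = -18 (E = 6*(-3) = -18)
(-23/18 + m(0, -4)/77)*E + Y(5, -9) = (-23/18 + (6*(-4))/77)*(-18) + (9 + 3*(-9)) = (-23*1/18 - 24*1/77)*(-18) + (9 - 27) = (-23/18 - 24/77)*(-18) - 18 = -2203/1386*(-18) - 18 = 2203/77 - 18 = 817/77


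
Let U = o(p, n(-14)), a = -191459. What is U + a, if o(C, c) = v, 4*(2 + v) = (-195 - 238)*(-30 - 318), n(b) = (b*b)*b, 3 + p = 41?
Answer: -153790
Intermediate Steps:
p = 38 (p = -3 + 41 = 38)
n(b) = b³ (n(b) = b²*b = b³)
v = 37669 (v = -2 + ((-195 - 238)*(-30 - 318))/4 = -2 + (-433*(-348))/4 = -2 + (¼)*150684 = -2 + 37671 = 37669)
o(C, c) = 37669
U = 37669
U + a = 37669 - 191459 = -153790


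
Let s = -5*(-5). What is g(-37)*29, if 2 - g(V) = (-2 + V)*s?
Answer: 28333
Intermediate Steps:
s = 25
g(V) = 52 - 25*V (g(V) = 2 - (-2 + V)*25 = 2 - (-50 + 25*V) = 2 + (50 - 25*V) = 52 - 25*V)
g(-37)*29 = (52 - 25*(-37))*29 = (52 + 925)*29 = 977*29 = 28333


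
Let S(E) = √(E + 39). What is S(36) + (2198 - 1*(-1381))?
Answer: 3579 + 5*√3 ≈ 3587.7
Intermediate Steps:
S(E) = √(39 + E)
S(36) + (2198 - 1*(-1381)) = √(39 + 36) + (2198 - 1*(-1381)) = √75 + (2198 + 1381) = 5*√3 + 3579 = 3579 + 5*√3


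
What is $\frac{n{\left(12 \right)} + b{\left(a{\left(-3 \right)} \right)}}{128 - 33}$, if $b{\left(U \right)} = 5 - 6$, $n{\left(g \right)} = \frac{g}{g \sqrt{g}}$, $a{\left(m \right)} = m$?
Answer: $- \frac{1}{95} + \frac{\sqrt{3}}{570} \approx -0.0074876$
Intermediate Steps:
$n{\left(g \right)} = \frac{1}{\sqrt{g}}$ ($n{\left(g \right)} = \frac{g}{g^{\frac{3}{2}}} = \frac{1}{\sqrt{g}}$)
$b{\left(U \right)} = -1$ ($b{\left(U \right)} = 5 - 6 = -1$)
$\frac{n{\left(12 \right)} + b{\left(a{\left(-3 \right)} \right)}}{128 - 33} = \frac{\frac{1}{\sqrt{12}} - 1}{128 - 33} = \frac{\frac{\sqrt{3}}{6} - 1}{95} = \frac{-1 + \frac{\sqrt{3}}{6}}{95} = - \frac{1}{95} + \frac{\sqrt{3}}{570}$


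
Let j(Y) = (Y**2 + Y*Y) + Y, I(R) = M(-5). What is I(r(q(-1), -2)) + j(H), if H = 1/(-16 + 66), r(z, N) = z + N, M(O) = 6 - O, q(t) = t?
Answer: 6888/625 ≈ 11.021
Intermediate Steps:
r(z, N) = N + z
I(R) = 11 (I(R) = 6 - 1*(-5) = 6 + 5 = 11)
H = 1/50 ≈ 0.020000
j(Y) = Y + 2*Y**2 (j(Y) = (Y**2 + Y**2) + Y = 2*Y**2 + Y = Y + 2*Y**2)
I(r(q(-1), -2)) + j(H) = 11 + (1 + 2*(1/50))/50 = 11 + (1 + 1/25)/50 = 11 + (1/50)*(26/25) = 11 + 13/625 = 6888/625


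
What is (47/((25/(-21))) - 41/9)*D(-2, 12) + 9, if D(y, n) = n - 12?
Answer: 9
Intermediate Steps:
D(y, n) = -12 + n
(47/((25/(-21))) - 41/9)*D(-2, 12) + 9 = (47/((25/(-21))) - 41/9)*(-12 + 12) + 9 = (47/((25*(-1/21))) - 41*⅑)*0 + 9 = (47/(-25/21) - 41/9)*0 + 9 = (47*(-21/25) - 41/9)*0 + 9 = (-987/25 - 41/9)*0 + 9 = -9908/225*0 + 9 = 0 + 9 = 9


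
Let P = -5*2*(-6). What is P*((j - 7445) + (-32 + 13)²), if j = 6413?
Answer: -40260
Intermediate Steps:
P = 60 (P = -10*(-6) = 60)
P*((j - 7445) + (-32 + 13)²) = 60*((6413 - 7445) + (-32 + 13)²) = 60*(-1032 + (-19)²) = 60*(-1032 + 361) = 60*(-671) = -40260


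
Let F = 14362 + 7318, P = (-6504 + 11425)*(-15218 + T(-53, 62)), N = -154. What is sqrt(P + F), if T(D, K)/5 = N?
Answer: 2*I*sqrt(19663817) ≈ 8868.8*I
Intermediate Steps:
T(D, K) = -770 (T(D, K) = 5*(-154) = -770)
P = -78676948 (P = (-6504 + 11425)*(-15218 - 770) = 4921*(-15988) = -78676948)
F = 21680
sqrt(P + F) = sqrt(-78676948 + 21680) = sqrt(-78655268) = 2*I*sqrt(19663817)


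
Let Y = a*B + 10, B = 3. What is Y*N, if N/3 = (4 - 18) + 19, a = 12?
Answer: 690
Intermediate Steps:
Y = 46 (Y = 12*3 + 10 = 36 + 10 = 46)
N = 15 (N = 3*((4 - 18) + 19) = 3*(-14 + 19) = 3*5 = 15)
Y*N = 46*15 = 690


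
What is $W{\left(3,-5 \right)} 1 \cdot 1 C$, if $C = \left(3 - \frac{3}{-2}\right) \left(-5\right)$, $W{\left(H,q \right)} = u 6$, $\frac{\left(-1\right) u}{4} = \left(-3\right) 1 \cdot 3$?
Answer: $-4860$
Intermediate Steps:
$u = 36$ ($u = - 4 \left(-3\right) 1 \cdot 3 = - 4 \left(\left(-3\right) 3\right) = \left(-4\right) \left(-9\right) = 36$)
$W{\left(H,q \right)} = 216$ ($W{\left(H,q \right)} = 36 \cdot 6 = 216$)
$C = - \frac{45}{2}$ ($C = \left(3 - - \frac{3}{2}\right) \left(-5\right) = \left(3 + \frac{3}{2}\right) \left(-5\right) = \frac{9}{2} \left(-5\right) = - \frac{45}{2} \approx -22.5$)
$W{\left(3,-5 \right)} 1 \cdot 1 C = 216 \cdot 1 \cdot 1 \left(- \frac{45}{2}\right) = 216 \cdot 1 \left(- \frac{45}{2}\right) = 216 \left(- \frac{45}{2}\right) = -4860$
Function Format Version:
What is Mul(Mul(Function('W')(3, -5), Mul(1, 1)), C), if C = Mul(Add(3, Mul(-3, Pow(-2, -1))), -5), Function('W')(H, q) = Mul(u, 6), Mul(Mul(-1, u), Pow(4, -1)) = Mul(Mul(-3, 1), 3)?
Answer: -4860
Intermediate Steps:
u = 36 (u = Mul(-4, Mul(Mul(-3, 1), 3)) = Mul(-4, Mul(-3, 3)) = Mul(-4, -9) = 36)
Function('W')(H, q) = 216 (Function('W')(H, q) = Mul(36, 6) = 216)
C = Rational(-45, 2) (C = Mul(Add(3, Mul(-3, Rational(-1, 2))), -5) = Mul(Add(3, Rational(3, 2)), -5) = Mul(Rational(9, 2), -5) = Rational(-45, 2) ≈ -22.500)
Mul(Mul(Function('W')(3, -5), Mul(1, 1)), C) = Mul(Mul(216, Mul(1, 1)), Rational(-45, 2)) = Mul(Mul(216, 1), Rational(-45, 2)) = Mul(216, Rational(-45, 2)) = -4860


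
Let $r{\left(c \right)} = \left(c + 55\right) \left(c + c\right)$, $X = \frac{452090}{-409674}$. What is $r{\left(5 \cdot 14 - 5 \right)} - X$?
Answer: $\frac{3195683245}{204837} \approx 15601.0$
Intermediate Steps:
$X = - \frac{226045}{204837}$ ($X = 452090 \left(- \frac{1}{409674}\right) = - \frac{226045}{204837} \approx -1.1035$)
$r{\left(c \right)} = 2 c \left(55 + c\right)$ ($r{\left(c \right)} = \left(55 + c\right) 2 c = 2 c \left(55 + c\right)$)
$r{\left(5 \cdot 14 - 5 \right)} - X = 2 \left(5 \cdot 14 - 5\right) \left(55 + \left(5 \cdot 14 - 5\right)\right) - - \frac{226045}{204837} = 2 \left(70 - 5\right) \left(55 + \left(70 - 5\right)\right) + \frac{226045}{204837} = 2 \cdot 65 \left(55 + 65\right) + \frac{226045}{204837} = 2 \cdot 65 \cdot 120 + \frac{226045}{204837} = 15600 + \frac{226045}{204837} = \frac{3195683245}{204837}$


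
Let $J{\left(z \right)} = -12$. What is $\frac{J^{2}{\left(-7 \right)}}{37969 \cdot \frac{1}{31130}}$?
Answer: $\frac{4482720}{37969} \approx 118.06$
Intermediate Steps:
$\frac{J^{2}{\left(-7 \right)}}{37969 \cdot \frac{1}{31130}} = \frac{\left(-12\right)^{2}}{37969 \cdot \frac{1}{31130}} = \frac{144}{37969 \cdot \frac{1}{31130}} = \frac{144}{\frac{37969}{31130}} = 144 \cdot \frac{31130}{37969} = \frac{4482720}{37969}$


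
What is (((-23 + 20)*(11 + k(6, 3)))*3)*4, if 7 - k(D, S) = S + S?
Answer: -432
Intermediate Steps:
k(D, S) = 7 - 2*S (k(D, S) = 7 - (S + S) = 7 - 2*S)
(((-23 + 20)*(11 + k(6, 3)))*3)*4 = (((-23 + 20)*(11 + (7 - 2*3)))*3)*4 = (-3*(11 + (7 - 6))*3)*4 = (-3*(11 + 1)*3)*4 = (-3*12*3)*4 = -36*3*4 = -108*4 = -432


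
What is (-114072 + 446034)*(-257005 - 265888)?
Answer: -173580606066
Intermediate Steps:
(-114072 + 446034)*(-257005 - 265888) = 331962*(-522893) = -173580606066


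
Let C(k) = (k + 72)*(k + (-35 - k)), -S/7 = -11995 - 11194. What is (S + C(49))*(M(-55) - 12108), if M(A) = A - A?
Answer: -1914129504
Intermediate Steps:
S = 162323 (S = -7*(-11995 - 11194) = -7*(-23189) = 162323)
C(k) = -2520 - 35*k (C(k) = (72 + k)*(-35) = -2520 - 35*k)
M(A) = 0
(S + C(49))*(M(-55) - 12108) = (162323 + (-2520 - 35*49))*(0 - 12108) = (162323 + (-2520 - 1715))*(-12108) = (162323 - 4235)*(-12108) = 158088*(-12108) = -1914129504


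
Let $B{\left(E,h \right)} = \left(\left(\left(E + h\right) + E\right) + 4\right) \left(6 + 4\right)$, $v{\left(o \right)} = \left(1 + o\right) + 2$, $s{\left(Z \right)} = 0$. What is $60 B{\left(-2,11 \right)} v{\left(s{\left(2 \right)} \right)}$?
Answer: $19800$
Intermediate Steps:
$v{\left(o \right)} = 3 + o$
$B{\left(E,h \right)} = 40 + 10 h + 20 E$ ($B{\left(E,h \right)} = \left(\left(h + 2 E\right) + 4\right) 10 = \left(4 + h + 2 E\right) 10 = 40 + 10 h + 20 E$)
$60 B{\left(-2,11 \right)} v{\left(s{\left(2 \right)} \right)} = 60 \left(40 + 10 \cdot 11 + 20 \left(-2\right)\right) \left(3 + 0\right) = 60 \left(40 + 110 - 40\right) 3 = 60 \cdot 110 \cdot 3 = 6600 \cdot 3 = 19800$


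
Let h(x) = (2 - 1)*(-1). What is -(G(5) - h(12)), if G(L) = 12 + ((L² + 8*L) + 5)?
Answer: -83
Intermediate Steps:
G(L) = 17 + L² + 8*L (G(L) = 12 + (5 + L² + 8*L) = 17 + L² + 8*L)
h(x) = -1 (h(x) = 1*(-1) = -1)
-(G(5) - h(12)) = -((17 + 5² + 8*5) - 1*(-1)) = -((17 + 25 + 40) + 1) = -(82 + 1) = -1*83 = -83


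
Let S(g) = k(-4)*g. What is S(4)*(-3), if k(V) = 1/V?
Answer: 3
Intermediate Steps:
S(g) = -g/4 (S(g) = g/(-4) = -g/4)
S(4)*(-3) = -¼*4*(-3) = -1*(-3) = 3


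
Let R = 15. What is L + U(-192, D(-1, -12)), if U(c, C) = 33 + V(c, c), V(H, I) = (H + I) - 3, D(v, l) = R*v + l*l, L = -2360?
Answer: -2714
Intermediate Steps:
D(v, l) = l² + 15*v (D(v, l) = 15*v + l*l = 15*v + l² = l² + 15*v)
V(H, I) = -3 + H + I
U(c, C) = 30 + 2*c (U(c, C) = 33 + (-3 + c + c) = 33 + (-3 + 2*c) = 30 + 2*c)
L + U(-192, D(-1, -12)) = -2360 + (30 + 2*(-192)) = -2360 + (30 - 384) = -2360 - 354 = -2714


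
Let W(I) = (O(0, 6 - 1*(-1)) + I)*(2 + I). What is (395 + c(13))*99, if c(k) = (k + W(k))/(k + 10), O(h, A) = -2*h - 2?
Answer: 917037/23 ≈ 39871.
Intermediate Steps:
O(h, A) = -2 - 2*h
W(I) = (-2 + I)*(2 + I) (W(I) = ((-2 - 2*0) + I)*(2 + I) = ((-2 + 0) + I)*(2 + I) = (-2 + I)*(2 + I))
c(k) = (-4 + k + k²)/(10 + k) (c(k) = (k + (-4 + k²))/(k + 10) = (-4 + k + k²)/(10 + k))
(395 + c(13))*99 = (395 + (-4 + 13 + 13²)/(10 + 13))*99 = (395 + (-4 + 13 + 169)/23)*99 = (395 + (1/23)*178)*99 = (395 + 178/23)*99 = (9263/23)*99 = 917037/23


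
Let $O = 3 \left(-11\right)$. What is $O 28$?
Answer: $-924$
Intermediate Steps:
$O = -33$
$O 28 = \left(-33\right) 28 = -924$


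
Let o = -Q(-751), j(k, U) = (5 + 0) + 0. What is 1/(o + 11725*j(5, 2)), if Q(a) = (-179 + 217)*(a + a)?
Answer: 1/115701 ≈ 8.6430e-6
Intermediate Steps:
j(k, U) = 5 (j(k, U) = 5 + 0 = 5)
Q(a) = 76*a (Q(a) = 38*(2*a) = 76*a)
o = 57076 (o = -76*(-751) = -1*(-57076) = 57076)
1/(o + 11725*j(5, 2)) = 1/(57076 + 11725*5) = 1/(57076 + 58625) = 1/115701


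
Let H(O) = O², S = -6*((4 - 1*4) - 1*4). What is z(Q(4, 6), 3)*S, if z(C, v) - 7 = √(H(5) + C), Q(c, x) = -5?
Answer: 168 + 48*√5 ≈ 275.33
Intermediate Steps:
S = 24 (S = -6*((4 - 4) - 4) = -6*(0 - 4) = -6*(-4) = 24)
z(C, v) = 7 + √(25 + C) (z(C, v) = 7 + √(5² + C) = 7 + √(25 + C))
z(Q(4, 6), 3)*S = (7 + √(25 - 5))*24 = (7 + √20)*24 = (7 + 2*√5)*24 = 168 + 48*√5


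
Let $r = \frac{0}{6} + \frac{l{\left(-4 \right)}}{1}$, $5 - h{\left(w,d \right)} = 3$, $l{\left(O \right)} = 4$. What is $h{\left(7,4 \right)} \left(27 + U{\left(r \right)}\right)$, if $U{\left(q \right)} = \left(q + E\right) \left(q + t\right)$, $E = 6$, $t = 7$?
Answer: $274$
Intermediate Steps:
$h{\left(w,d \right)} = 2$ ($h{\left(w,d \right)} = 5 - 3 = 2$)
$r = 4$ ($r = \frac{0}{6} + \frac{4}{1} = 0 \cdot \frac{1}{6} + 4 \cdot 1 = 0 + 4 = 4$)
$U{\left(q \right)} = \left(6 + q\right) \left(7 + q\right)$ ($U{\left(q \right)} = \left(q + 6\right) \left(q + 7\right) = \left(6 + q\right) \left(7 + q\right)$)
$h{\left(7,4 \right)} \left(27 + U{\left(r \right)}\right) = 2 \left(27 + \left(42 + 4^{2} + 13 \cdot 4\right)\right) = 2 \left(27 + \left(42 + 16 + 52\right)\right) = 2 \left(27 + 110\right) = 2 \cdot 137 = 274$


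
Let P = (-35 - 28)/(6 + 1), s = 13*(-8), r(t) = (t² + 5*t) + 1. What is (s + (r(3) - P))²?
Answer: 4900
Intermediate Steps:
r(t) = 1 + t² + 5*t
s = -104
P = -9 (P = -63/7 = -63*⅐ = -9)
(s + (r(3) - P))² = (-104 + ((1 + 3² + 5*3) - 1*(-9)))² = (-104 + ((1 + 9 + 15) + 9))² = (-104 + (25 + 9))² = (-104 + 34)² = (-70)² = 4900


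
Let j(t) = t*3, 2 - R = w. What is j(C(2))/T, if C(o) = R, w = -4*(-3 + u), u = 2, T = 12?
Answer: -½ ≈ -0.50000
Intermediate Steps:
w = 4 (w = -4*(-3 + 2) = -4*(-1) = 4)
R = -2 (R = 2 - 1*4 = 2 - 4 = -2)
C(o) = -2
j(t) = 3*t
j(C(2))/T = (3*(-2))/12 = -6*1/12 = -½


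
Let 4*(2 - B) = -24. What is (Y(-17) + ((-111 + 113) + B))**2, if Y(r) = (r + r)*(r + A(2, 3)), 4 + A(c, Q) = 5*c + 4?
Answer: 61504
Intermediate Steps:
B = 8 (B = 2 - 1/4*(-24) = 2 + 6 = 8)
A(c, Q) = 5*c (A(c, Q) = -4 + (5*c + 4) = -4 + (4 + 5*c) = 5*c)
Y(r) = 2*r*(10 + r) (Y(r) = (r + r)*(r + 5*2) = (2*r)*(r + 10) = (2*r)*(10 + r) = 2*r*(10 + r))
(Y(-17) + ((-111 + 113) + B))**2 = (2*(-17)*(10 - 17) + ((-111 + 113) + 8))**2 = (2*(-17)*(-7) + (2 + 8))**2 = (238 + 10)**2 = 248**2 = 61504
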